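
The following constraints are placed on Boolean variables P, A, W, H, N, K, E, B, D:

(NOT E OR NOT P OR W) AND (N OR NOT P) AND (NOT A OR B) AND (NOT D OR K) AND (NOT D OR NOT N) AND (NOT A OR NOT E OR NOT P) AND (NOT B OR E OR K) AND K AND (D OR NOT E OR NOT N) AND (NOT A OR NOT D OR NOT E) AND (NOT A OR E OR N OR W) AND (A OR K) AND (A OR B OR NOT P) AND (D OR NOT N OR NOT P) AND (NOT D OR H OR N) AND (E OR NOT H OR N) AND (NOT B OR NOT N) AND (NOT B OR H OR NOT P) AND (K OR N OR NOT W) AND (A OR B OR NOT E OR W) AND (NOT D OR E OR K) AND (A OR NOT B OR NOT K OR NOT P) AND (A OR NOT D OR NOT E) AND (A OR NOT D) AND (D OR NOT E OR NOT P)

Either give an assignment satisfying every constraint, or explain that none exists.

P = False, A = False, W = True, H = False, N = False, K = True, E = False, B = True, D = False

Unit clause (K) forces K = True.
Try P = True:
  (N OR NOT P) forces N = True.
  (NOT D OR NOT N) forces D = False.
  clause (D OR NOT N OR NOT P) is falsified — backtrack.
So P = False.
Set A = False.
  then (A OR NOT D) forces D = False.
Set W = True.
Set H = False.
Set N = False.
Set E = False.
Set B = True.
All clauses satisfied.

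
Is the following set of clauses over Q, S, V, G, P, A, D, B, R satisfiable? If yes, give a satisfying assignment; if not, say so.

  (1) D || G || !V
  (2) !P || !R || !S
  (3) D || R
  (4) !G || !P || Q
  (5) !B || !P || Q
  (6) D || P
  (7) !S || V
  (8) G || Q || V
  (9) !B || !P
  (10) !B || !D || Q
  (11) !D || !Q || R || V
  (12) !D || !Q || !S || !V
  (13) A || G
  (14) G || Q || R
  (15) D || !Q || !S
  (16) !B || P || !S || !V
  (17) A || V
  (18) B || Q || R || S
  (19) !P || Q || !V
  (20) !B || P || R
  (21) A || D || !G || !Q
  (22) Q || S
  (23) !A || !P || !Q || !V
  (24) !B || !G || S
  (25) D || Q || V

Q=T, S=F, V=F, G=F, P=T, A=T, D=F, B=F, R=T

Set Q = True.
Set S = False.
Set V = False.
  then (A || V) forces A = True.
Set G = False.
Set P = True.
  then (!B || !P) forces B = False.
Set D = False.
  then (D || R) forces R = True.
All clauses satisfied.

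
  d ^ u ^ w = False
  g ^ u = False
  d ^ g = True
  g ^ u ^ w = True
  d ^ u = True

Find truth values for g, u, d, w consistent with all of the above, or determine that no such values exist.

g = False, u = False, d = True, w = True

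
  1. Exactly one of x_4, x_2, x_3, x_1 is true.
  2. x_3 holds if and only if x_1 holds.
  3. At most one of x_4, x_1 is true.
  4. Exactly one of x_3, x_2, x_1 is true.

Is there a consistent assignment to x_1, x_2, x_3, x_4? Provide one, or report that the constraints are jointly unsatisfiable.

x_1 = False; x_2 = True; x_3 = False; x_4 = False

  (1) {x_4, x_2, x_3, x_1}: 1 true — exactly one ✓
  (2) x_3=F, x_1=F — same ✓
  (3) {x_4, x_1}: 0 true — at most one ✓
  (4) {x_3, x_2, x_1}: 1 true — exactly one ✓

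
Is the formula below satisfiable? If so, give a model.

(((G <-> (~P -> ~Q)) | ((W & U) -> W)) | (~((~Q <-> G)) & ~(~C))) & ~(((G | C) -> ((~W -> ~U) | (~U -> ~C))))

Unsatisfiable

The conjunct ~(((G | C) -> ((~W -> ~U) | (~U -> ~C)))) is unsatisfiable on its own:
  U = True: this becomes ~(((G | C) -> True)) = False.
  U = False: this becomes ~(((G | C) -> True)) = False.
So the whole conjunction is unsatisfiable.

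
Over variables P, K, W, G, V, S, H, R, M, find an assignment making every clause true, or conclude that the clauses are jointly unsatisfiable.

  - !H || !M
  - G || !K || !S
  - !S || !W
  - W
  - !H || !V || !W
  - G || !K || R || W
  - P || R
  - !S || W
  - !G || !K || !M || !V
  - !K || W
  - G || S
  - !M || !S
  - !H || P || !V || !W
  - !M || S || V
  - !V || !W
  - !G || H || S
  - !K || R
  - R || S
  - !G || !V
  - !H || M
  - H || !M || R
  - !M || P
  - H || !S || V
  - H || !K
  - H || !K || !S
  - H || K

Case H = True:
  (!H || !M) forces M = False.
  Clause (!H || M) is falsified — contradiction.
Case H = False:
  (W) forces W = True.
  (!S || !W) forces S = False.
  (G || S) forces G = True.
  Clause (!G || H || S) is falsified — contradiction.
Both cases fail, so the formula is unsatisfiable.

Unsatisfiable — no assignment works.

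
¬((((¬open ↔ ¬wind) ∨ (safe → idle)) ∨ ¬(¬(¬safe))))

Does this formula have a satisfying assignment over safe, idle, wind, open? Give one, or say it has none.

safe=T, idle=F, wind=T, open=F

  ¬((((¬open ↔ ¬wind) ∨ (safe → idle)) ∨ ¬(¬(¬safe)))) = True
    ((¬open ↔ ¬wind) ∨ (safe → idle)) ∨ ¬(¬(¬safe)) = False
      (¬open ↔ ¬wind) ∨ (safe → idle) = False
        ¬open ↔ ¬wind = False
          ¬open = True
          ¬wind = False
        safe → idle = False
      ¬(¬(¬safe)) = False
        ¬(¬safe) = True
          ¬safe = False
The formula evaluates to True.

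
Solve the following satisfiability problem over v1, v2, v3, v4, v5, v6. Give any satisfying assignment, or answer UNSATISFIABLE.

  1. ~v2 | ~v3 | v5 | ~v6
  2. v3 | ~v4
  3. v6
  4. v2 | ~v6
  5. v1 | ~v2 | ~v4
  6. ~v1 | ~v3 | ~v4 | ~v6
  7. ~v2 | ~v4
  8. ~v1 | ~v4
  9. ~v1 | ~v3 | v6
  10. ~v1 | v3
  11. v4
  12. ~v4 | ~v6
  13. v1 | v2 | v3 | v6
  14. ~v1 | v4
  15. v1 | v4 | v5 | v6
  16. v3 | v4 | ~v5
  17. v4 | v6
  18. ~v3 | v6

Case v4 = True:
  (v3 | ~v4) forces v3 = True.
  (v6) forces v6 = True.
  Clause (~v4 | ~v6) is falsified — contradiction.
Case v4 = False:
  Clause (v4) is falsified — contradiction.
Both cases fail, so the formula is unsatisfiable.

Unsatisfiable — no assignment works.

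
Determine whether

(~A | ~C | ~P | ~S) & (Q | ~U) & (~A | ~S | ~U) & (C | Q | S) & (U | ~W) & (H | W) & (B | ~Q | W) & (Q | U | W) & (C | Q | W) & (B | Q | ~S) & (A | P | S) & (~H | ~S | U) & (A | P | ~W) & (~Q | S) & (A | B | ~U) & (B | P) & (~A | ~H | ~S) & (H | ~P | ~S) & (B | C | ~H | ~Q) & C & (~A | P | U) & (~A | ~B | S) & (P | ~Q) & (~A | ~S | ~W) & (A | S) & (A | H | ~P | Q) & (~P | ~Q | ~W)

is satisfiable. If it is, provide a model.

Unit clause (C) forces C = True.
Set U = True.
  then (Q | ~U) forces Q = True.
  then (~Q | S) forces S = True.
  then (P | ~Q) forces P = True.
  then (~P | ~Q | ~W) forces W = False.
  then (~A | ~C | ~P | ~S) forces A = False.
  then (H | W) forces H = True.
  then (B | ~Q | W) forces B = True.
All clauses satisfied.

C = True; U = True; A = False; W = False; P = True; H = True; B = True; Q = True; S = True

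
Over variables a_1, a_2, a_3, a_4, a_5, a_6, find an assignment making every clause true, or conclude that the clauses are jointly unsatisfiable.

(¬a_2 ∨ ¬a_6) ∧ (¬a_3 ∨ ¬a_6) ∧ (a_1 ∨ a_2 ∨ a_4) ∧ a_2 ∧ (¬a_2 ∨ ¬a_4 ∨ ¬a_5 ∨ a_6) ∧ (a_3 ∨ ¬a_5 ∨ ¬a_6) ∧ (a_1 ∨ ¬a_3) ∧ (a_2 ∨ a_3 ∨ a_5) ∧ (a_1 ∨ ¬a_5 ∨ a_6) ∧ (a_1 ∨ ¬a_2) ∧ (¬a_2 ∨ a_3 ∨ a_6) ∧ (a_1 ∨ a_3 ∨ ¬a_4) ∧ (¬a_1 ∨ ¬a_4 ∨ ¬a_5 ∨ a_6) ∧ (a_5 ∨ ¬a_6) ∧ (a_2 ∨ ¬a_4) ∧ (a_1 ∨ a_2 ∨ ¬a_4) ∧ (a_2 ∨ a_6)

a_1=T; a_2=T; a_3=T; a_4=F; a_5=F; a_6=F

Unit clause (a_2) forces a_2 = True.
In (a_1 ∨ ¬a_2) only a_1 is left, so a_1 = True.
In (¬a_2 ∨ ¬a_6) only ¬a_6 is left, so a_6 = False.
In (¬a_2 ∨ a_3 ∨ a_6) only a_3 is left, so a_3 = True.
Set a_4 = False.
Set a_5 = False.
All clauses satisfied.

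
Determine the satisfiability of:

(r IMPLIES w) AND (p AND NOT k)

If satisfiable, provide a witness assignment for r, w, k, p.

r = False, w = False, k = False, p = True

  r IMPLIES w = True
  p AND NOT k = True
    NOT k = True
Both conjuncts True, so the formula holds.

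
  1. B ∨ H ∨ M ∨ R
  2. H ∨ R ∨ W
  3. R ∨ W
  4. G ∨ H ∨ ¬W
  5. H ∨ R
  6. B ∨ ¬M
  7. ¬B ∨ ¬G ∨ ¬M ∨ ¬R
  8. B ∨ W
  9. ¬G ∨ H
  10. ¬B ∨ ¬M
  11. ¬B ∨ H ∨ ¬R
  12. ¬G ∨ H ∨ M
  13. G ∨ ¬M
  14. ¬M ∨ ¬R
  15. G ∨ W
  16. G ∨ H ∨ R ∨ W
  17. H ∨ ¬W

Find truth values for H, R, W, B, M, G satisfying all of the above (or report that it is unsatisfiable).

Try H = False:
  (H ∨ R) forces R = True.
  (¬G ∨ H) forces G = False.
  (G ∨ H ∨ ¬W) forces W = False.
  clause (G ∨ W) is falsified — backtrack.
So H = True.
Set R = True.
  then (¬M ∨ ¬R) forces M = False.
Set W = True.
Set B = True.
Set G = False.
All clauses satisfied.

H = True, R = True, W = True, B = True, M = False, G = False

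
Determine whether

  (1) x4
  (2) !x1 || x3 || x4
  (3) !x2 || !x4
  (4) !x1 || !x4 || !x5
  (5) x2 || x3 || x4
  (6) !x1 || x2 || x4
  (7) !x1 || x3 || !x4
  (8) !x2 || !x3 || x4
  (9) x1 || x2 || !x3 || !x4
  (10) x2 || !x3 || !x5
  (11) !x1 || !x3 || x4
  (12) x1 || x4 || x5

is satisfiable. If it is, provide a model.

Unit clause (x4) forces x4 = True.
In (!x2 || !x4) only !x2 is left, so x2 = False.
Set x1 = False.
  then (x1 || x2 || !x3 || !x4) forces x3 = False.
Set x5 = False.
All clauses satisfied.

x1 = False, x2 = False, x3 = False, x4 = True, x5 = False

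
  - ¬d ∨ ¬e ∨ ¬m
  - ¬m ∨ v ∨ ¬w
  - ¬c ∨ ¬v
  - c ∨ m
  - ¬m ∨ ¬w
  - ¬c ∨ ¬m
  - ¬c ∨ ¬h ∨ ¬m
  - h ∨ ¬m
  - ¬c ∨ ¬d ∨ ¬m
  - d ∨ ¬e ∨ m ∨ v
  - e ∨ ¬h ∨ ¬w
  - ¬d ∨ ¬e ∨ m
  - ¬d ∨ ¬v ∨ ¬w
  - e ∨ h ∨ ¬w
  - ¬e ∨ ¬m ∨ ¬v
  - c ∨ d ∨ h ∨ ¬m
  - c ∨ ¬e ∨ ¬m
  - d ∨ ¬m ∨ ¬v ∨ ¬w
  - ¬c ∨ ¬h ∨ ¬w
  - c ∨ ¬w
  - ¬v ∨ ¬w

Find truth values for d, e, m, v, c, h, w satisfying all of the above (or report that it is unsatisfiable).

d: True, e: False, m: False, v: False, c: True, h: True, w: False

Set d = True.
Try e = True:
  (¬d ∨ ¬e ∨ ¬m) forces m = False.
  clause (¬d ∨ ¬e ∨ m) is falsified — backtrack.
So e = False.
Set m = False.
  then (c ∨ m) forces c = True.
  then (¬c ∨ ¬v) forces v = False.
Set h = True.
  then (e ∨ ¬h ∨ ¬w) forces w = False.
All clauses satisfied.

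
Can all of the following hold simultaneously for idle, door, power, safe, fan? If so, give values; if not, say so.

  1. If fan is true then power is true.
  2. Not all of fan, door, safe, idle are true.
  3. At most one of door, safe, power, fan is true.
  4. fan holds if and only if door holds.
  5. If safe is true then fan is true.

idle: False, door: False, power: True, safe: False, fan: False

  (1) fan=F ⇒ power: vacuous ✓
  (2) {fan, door, safe, idle}: 0/4 true — not all ✓
  (3) {door, safe, power, fan}: 1 true — at most one ✓
  (4) fan=F, door=F — same ✓
  (5) safe=F ⇒ fan: vacuous ✓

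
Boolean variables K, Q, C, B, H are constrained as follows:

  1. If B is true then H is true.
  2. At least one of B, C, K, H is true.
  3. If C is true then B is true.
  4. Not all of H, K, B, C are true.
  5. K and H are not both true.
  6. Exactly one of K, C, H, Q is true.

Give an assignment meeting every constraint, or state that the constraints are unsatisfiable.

K = False; Q = False; C = False; B = False; H = True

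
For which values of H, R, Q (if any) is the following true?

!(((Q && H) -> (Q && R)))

H = True; R = False; Q = True

  !(((Q && H) -> (Q && R))) = True
    (Q && H) -> (Q && R) = False
      Q && H = True
      Q && R = False
The formula evaluates to True.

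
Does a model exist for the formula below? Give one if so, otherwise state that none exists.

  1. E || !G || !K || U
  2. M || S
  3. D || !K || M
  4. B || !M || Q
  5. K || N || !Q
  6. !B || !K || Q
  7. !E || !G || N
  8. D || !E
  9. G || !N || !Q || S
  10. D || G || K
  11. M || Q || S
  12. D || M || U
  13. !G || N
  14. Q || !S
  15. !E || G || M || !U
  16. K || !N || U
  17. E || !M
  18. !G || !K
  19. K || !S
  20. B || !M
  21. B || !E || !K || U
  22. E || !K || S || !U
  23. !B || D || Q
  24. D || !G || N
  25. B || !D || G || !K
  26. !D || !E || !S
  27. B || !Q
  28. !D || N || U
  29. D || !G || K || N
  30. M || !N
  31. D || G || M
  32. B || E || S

Set E = True.
  then (D || !E) forces D = True.
  then (!D || !E || !S) forces S = False.
  then (M || S) forces M = True.
  then (B || !M) forces B = True.
Set G = True.
  then (!E || !G || N) forces N = True.
  then (!G || !K) forces K = False.
  then (K || !N || U) forces U = True.
Set Q = True.
All clauses satisfied.

E=T, G=T, S=F, D=T, U=T, B=T, Q=T, K=F, M=T, N=T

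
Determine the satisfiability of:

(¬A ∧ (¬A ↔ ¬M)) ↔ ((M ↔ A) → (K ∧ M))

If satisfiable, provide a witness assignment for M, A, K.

M=T, A=T, K=F

  (¬A ∧ (¬A ↔ ¬M)) ↔ ((M ↔ A) → (K ∧ M)) = True
    ¬A ∧ (¬A ↔ ¬M) = False
      ¬A = False
      ¬A ↔ ¬M = True
        ¬A = False
        ¬M = False
    (M ↔ A) → (K ∧ M) = False
      M ↔ A = True
      K ∧ M = False
The formula evaluates to True.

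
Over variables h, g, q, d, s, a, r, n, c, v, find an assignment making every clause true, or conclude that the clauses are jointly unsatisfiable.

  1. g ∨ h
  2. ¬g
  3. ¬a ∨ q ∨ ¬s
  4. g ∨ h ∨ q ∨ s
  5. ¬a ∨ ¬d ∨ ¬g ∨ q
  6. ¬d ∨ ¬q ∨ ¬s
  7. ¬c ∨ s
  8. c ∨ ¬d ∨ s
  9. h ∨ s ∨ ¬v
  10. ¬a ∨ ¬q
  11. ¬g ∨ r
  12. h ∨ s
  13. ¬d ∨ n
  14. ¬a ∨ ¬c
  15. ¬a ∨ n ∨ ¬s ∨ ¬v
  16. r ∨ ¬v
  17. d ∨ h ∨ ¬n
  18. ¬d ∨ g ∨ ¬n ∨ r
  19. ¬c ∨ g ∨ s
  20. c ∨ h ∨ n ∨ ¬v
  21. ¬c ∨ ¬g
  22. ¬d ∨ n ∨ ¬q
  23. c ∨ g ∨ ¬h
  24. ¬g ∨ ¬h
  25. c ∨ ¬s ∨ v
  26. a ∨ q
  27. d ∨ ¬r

h = True, g = False, q = True, d = False, s = True, a = False, r = False, n = False, c = True, v = False

Unit clause (¬g) forces g = False.
In (g ∨ h) only h is left, so h = True.
In (c ∨ g ∨ ¬h) only c is left, so c = True.
In (¬c ∨ s) only s is left, so s = True.
In (¬a ∨ ¬c) only ¬a is left, so a = False.
In (a ∨ q) only q is left, so q = True.
In (¬d ∨ ¬q ∨ ¬s) only ¬d is left, so d = False.
In (d ∨ ¬r) only ¬r is left, so r = False.
In (r ∨ ¬v) only ¬v is left, so v = False.
Set n = False.
All clauses satisfied.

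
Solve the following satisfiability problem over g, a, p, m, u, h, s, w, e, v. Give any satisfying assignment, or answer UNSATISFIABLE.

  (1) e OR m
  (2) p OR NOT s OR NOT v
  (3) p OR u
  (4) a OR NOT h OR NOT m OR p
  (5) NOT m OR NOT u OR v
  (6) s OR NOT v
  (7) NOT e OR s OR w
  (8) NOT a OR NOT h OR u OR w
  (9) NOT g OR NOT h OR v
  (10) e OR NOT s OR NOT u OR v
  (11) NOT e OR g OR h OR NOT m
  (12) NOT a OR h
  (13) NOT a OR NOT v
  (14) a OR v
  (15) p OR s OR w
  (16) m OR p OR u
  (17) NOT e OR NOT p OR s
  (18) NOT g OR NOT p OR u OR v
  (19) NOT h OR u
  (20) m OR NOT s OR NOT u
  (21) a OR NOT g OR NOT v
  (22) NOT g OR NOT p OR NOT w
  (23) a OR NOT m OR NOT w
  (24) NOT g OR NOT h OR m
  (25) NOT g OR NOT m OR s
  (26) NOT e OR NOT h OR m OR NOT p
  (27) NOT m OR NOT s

Set g = False.
Set a = True.
  then (NOT a OR h) forces h = True.
  then (NOT a OR NOT v) forces v = False.
  then (NOT h OR u) forces u = True.
  then (NOT m OR NOT u OR v) forces m = False.
  then (m OR NOT s OR NOT u) forces s = False.
  then (e OR m) forces e = True.
  then (NOT e OR s OR w) forces w = True.
  then (NOT e OR NOT p OR s) forces p = False.
All clauses satisfied.

g = False, a = True, p = False, m = False, u = True, h = True, s = False, w = True, e = True, v = False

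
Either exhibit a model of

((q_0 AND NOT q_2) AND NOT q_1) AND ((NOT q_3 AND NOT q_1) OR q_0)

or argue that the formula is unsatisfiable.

q_0 = True, q_1 = False, q_2 = False, q_3 = False

  (q_0 AND NOT q_2) AND NOT q_1 = True
    q_0 AND NOT q_2 = True
      NOT q_2 = True
    NOT q_1 = True
  (NOT q_3 AND NOT q_1) OR q_0 = True
    NOT q_3 AND NOT q_1 = True
      NOT q_3 = True
      NOT q_1 = True
Both conjuncts True, so the formula holds.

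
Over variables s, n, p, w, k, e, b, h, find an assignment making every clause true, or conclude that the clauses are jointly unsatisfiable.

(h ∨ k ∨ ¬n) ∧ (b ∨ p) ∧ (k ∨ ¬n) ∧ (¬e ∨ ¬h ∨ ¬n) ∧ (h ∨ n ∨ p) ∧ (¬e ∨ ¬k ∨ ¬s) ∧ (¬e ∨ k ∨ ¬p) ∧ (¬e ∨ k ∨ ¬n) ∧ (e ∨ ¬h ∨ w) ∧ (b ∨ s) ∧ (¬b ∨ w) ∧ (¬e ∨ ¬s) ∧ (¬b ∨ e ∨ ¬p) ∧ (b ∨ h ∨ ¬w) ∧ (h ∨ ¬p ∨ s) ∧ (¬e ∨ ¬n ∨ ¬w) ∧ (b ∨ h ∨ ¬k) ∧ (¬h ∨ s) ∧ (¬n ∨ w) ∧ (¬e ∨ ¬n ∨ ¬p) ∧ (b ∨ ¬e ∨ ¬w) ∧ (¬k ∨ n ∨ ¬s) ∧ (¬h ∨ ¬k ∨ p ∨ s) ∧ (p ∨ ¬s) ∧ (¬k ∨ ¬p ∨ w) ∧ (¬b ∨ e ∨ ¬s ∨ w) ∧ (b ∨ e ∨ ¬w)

Set s = True.
  then (¬e ∨ ¬s) forces e = False.
  then (p ∨ ¬s) forces p = True.
  then (¬b ∨ e ∨ ¬p) forces b = False.
  then (b ∨ e ∨ ¬w) forces w = False.
  then (e ∨ ¬h ∨ w) forces h = False.
  then (b ∨ h ∨ ¬k) forces k = False.
  then (¬n ∨ w) forces n = False.
All clauses satisfied.

s=T, n=F, p=T, w=F, k=F, e=F, b=F, h=F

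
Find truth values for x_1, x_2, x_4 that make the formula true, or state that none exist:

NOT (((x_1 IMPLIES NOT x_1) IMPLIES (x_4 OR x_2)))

x_1 = False; x_2 = False; x_4 = False

  NOT (((x_1 IMPLIES NOT x_1) IMPLIES (x_4 OR x_2))) = True
    (x_1 IMPLIES NOT x_1) IMPLIES (x_4 OR x_2) = False
      x_1 IMPLIES NOT x_1 = True
        NOT x_1 = True
      x_4 OR x_2 = False
The formula evaluates to True.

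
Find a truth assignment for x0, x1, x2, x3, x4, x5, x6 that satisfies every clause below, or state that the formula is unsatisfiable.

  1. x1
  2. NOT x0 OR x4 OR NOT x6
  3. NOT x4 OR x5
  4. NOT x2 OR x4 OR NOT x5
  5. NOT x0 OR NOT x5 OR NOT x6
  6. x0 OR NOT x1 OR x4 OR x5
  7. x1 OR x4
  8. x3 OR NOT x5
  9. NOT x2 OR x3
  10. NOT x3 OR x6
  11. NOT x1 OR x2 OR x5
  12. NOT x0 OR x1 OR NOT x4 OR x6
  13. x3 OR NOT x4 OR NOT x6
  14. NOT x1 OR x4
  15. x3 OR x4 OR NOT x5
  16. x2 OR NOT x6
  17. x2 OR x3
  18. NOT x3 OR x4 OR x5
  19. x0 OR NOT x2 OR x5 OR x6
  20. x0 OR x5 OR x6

x0 = False, x1 = True, x2 = True, x3 = True, x4 = True, x5 = True, x6 = True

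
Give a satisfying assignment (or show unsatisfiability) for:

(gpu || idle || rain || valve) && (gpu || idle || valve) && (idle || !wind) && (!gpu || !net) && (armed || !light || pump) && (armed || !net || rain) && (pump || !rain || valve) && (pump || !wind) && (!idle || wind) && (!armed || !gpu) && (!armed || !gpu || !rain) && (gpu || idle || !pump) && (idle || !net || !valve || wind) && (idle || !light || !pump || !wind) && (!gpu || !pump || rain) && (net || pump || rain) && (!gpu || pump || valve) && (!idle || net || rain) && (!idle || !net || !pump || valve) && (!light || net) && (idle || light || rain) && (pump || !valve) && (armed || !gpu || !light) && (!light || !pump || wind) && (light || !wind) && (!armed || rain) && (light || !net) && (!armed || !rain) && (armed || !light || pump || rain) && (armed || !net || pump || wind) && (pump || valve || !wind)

idle: False; rain: True; net: False; gpu: True; wind: False; armed: False; valve: True; pump: True; light: False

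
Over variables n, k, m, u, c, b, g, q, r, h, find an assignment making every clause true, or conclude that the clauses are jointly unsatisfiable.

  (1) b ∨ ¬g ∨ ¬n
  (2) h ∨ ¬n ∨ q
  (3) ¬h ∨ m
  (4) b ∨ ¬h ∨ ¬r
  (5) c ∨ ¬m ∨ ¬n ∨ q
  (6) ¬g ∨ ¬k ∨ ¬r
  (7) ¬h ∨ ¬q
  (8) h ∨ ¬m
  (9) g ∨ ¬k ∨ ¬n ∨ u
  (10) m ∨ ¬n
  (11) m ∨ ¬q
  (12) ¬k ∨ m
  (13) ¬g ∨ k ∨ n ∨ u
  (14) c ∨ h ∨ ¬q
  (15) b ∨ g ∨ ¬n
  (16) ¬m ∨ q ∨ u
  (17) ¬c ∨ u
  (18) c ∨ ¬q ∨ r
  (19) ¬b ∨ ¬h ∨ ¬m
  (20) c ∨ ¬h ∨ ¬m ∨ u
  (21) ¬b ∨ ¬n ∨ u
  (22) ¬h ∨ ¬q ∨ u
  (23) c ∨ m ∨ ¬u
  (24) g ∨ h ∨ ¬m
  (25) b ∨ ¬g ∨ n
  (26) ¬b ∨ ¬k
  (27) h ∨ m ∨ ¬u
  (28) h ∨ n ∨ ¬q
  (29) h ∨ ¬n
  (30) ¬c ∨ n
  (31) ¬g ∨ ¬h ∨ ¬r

n: False, k: False, m: False, u: False, c: False, b: True, g: False, q: False, r: False, h: False

Set n = False.
  then (¬c ∨ n) forces c = False.
Set k = False.
Set m = False.
  then (¬h ∨ m) forces h = False.
  then (m ∨ ¬q) forces q = False.
  then (c ∨ m ∨ ¬u) forces u = False.
  then (¬g ∨ k ∨ n ∨ u) forces g = False.
Set b = True.
Set r = False.
All clauses satisfied.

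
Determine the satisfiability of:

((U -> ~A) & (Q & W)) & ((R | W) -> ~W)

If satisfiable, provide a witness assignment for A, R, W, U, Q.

No satisfying assignment exists.

Case W = True: the conjunct (R | W) -> ~W becomes (R | True) -> ~True = False.
Case W = False: the conjunct W is False.
Both cases fail — unsatisfiable.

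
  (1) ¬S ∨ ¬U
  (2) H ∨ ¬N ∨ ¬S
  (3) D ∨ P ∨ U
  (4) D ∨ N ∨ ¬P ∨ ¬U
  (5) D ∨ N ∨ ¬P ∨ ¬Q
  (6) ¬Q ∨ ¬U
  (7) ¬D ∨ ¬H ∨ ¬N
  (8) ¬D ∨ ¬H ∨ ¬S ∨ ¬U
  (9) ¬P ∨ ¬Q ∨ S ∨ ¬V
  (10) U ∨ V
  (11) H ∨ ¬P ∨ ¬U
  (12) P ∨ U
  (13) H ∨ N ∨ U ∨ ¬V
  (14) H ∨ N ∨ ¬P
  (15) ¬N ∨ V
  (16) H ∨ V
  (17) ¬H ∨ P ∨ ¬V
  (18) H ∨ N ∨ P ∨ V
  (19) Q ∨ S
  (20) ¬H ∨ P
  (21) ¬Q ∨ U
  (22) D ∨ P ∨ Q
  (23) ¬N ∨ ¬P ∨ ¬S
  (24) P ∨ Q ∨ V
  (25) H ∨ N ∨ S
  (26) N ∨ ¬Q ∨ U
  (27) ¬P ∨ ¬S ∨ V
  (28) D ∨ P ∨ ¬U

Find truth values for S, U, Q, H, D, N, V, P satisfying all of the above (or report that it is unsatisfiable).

Try S = False:
  (Q ∨ S) forces Q = True.
  (¬Q ∨ ¬U) forces U = False.
  clause (¬Q ∨ U) is falsified — backtrack.
So S = True.
  then (¬S ∨ ¬U) forces U = False.
  then (U ∨ V) forces V = True.
  then (P ∨ U) forces P = True.
  then (¬Q ∨ U) forces Q = False.
  then (¬N ∨ ¬P ∨ ¬S) forces N = False.
  then (H ∨ N ∨ U ∨ ¬V) forces H = True.
Set D = False.
All clauses satisfied.

S = True, U = False, Q = False, H = True, D = False, N = False, V = True, P = True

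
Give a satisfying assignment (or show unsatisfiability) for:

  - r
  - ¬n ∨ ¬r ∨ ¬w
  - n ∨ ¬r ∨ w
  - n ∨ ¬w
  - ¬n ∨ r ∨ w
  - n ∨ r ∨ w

w = False; r = True; n = True

Unit clause (r) forces r = True.
Set w = False.
  then (n ∨ ¬r ∨ w) forces n = True.
Check each clause:
  (r): r holds.
  (¬n ∨ ¬r ∨ ¬w): ¬w holds.
  (n ∨ ¬r ∨ w): n holds.
  (n ∨ ¬w): n holds.
  (¬n ∨ r ∨ w): r holds.
  (n ∨ r ∨ w): n holds.
All clauses satisfied.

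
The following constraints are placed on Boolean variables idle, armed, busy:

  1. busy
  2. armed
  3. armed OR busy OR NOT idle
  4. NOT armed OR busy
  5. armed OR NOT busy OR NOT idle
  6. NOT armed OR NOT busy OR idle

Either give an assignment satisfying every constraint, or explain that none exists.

Unit clause (busy) forces busy = True.
Unit clause (armed) forces armed = True.
In (NOT armed OR NOT busy OR idle) only idle is left, so idle = True.
All clauses satisfied.

idle = True; armed = True; busy = True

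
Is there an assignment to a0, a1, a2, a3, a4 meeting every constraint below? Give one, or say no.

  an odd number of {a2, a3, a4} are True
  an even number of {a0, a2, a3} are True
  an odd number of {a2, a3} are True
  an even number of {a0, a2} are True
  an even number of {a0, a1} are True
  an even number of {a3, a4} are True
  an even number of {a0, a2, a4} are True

a0 = True; a1 = True; a2 = True; a3 = False; a4 = False

{a2, a3, a4}: 1 true → odd ✓
{a0, a2, a3}: 2 true → even ✓
{a2, a3}: 1 true → odd ✓
{a0, a2}: 2 true → even ✓
{a0, a1}: 2 true → even ✓
{a3, a4}: 0 true → even ✓
{a0, a2, a4}: 2 true → even ✓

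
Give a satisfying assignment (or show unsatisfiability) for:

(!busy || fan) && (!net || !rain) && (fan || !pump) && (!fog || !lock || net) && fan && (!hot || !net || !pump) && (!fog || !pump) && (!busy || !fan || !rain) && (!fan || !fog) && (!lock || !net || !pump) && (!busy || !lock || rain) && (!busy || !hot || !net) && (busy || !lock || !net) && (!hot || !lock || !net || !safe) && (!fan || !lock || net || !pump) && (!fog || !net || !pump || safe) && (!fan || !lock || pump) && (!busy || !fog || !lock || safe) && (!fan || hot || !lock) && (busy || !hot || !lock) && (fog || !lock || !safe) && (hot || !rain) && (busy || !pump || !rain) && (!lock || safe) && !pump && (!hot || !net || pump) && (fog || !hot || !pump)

pump=F; hot=F; net=T; lock=F; fan=T; fog=F; safe=T; busy=F; rain=F

Unit clause (fan) forces fan = True.
In (!fan || !fog) only !fog is left, so fog = False.
Unit clause (!pump) forces pump = False.
In (!fan || !lock || pump) only !lock is left, so lock = False.
Set hot = False.
  then (hot || !rain) forces rain = False.
Set net = True.
Set safe = True.
Set busy = False.
All clauses satisfied.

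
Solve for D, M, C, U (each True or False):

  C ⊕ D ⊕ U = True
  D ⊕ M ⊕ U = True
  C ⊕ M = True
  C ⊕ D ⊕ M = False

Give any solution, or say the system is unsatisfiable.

Unsatisfiable — no assignment works.

Adding constraints 1, 2, 3 mod 2: every variable appears an even number of times on the left, so the left side is 0.
But the right sides sum to 1 (mod 2). 0 ≠ 1 — the system is inconsistent.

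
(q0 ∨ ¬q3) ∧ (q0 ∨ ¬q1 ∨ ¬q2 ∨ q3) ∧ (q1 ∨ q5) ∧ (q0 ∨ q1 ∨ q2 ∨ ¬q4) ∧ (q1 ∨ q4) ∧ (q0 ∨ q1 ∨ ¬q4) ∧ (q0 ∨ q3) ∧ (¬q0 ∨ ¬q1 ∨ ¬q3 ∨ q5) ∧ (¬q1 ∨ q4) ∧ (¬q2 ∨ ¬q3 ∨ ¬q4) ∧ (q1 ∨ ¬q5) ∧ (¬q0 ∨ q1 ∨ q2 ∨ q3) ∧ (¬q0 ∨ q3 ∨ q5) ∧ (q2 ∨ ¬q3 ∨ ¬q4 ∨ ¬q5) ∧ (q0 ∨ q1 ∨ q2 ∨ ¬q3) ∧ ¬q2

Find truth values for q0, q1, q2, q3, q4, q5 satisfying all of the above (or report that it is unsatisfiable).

q0 = True; q1 = True; q2 = False; q3 = False; q4 = True; q5 = True

Unit clause (¬q2) forces q2 = False.
Try q0 = False:
  (q0 ∨ ¬q3) forces q3 = False.
  clause (q0 ∨ q3) is falsified — backtrack.
So q0 = True.
Set q1 = True.
  then (¬q1 ∨ q4) forces q4 = True.
Set q3 = False.
  then (¬q0 ∨ q3 ∨ q5) forces q5 = True.
All clauses satisfied.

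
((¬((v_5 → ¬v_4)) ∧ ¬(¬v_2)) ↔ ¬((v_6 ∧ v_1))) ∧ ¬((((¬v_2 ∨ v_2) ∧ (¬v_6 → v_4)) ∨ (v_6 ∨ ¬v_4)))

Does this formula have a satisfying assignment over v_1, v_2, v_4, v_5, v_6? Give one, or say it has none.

Unsatisfiable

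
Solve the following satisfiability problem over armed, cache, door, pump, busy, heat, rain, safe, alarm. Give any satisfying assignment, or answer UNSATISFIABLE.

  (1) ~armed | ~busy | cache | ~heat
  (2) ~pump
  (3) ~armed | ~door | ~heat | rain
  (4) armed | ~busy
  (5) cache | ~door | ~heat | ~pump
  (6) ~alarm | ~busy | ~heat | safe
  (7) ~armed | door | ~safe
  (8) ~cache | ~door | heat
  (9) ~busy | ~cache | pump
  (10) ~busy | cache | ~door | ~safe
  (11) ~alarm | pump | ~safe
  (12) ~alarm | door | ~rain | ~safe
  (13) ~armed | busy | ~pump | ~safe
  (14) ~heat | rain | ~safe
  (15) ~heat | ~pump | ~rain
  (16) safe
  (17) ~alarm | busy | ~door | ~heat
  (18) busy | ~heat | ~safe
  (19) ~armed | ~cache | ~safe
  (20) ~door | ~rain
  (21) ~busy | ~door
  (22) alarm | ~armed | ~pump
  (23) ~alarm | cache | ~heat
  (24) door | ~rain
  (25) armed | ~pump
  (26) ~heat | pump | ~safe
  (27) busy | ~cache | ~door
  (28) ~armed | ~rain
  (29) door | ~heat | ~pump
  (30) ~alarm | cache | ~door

Unit clause (~pump) forces pump = False.
Unit clause (safe) forces safe = True.
In (~heat | pump | ~safe) only ~heat is left, so heat = False.
In (~alarm | pump | ~safe) only ~alarm is left, so alarm = False.
Set armed = False.
  then (armed | ~busy) forces busy = False.
Set cache = False.
Set door = True.
  then (~door | ~rain) forces rain = False.
All clauses satisfied.

armed=F; cache=F; door=T; pump=F; busy=F; heat=F; rain=F; safe=T; alarm=F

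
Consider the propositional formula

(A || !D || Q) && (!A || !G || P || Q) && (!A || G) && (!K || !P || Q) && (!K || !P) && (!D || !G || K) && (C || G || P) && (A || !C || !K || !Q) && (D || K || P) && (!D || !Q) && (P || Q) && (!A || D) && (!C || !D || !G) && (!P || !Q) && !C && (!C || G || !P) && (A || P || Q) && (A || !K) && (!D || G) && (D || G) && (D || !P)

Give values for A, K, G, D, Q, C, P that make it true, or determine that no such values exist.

Case D = True:
  (!D || !Q) forces Q = False.
  (A || !D || Q) forces A = True.
  (!A || G) forces G = True.
  (!A || !G || P || Q) forces P = True.
  (!K || !P || Q) forces K = False.
  Clause (!D || !G || K) is falsified — contradiction.
Case D = False:
  (!A || D) forces A = False.
  (!C) forces C = False.
  (A || !K) forces K = False.
  (D || K || P) forces P = True.
  Clause (D || !P) is falsified — contradiction.
Both cases fail, so the formula is unsatisfiable.

UNSATISFIABLE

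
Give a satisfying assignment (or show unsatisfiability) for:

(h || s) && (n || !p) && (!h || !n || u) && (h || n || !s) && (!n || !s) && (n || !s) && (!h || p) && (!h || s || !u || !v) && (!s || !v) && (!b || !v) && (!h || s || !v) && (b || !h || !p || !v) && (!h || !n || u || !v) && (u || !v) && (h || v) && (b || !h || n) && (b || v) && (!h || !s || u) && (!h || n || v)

Try p = False:
  (!h || p) forces h = False.
  (h || s) forces s = True.
  (h || n || !s) forces n = True.
  clause (!n || !s) is falsified — backtrack.
So p = True.
  then (n || !p) forces n = True.
  then (!n || !s) forces s = False.
  then (h || s) forces h = True.
  then (!h || !n || u) forces u = True.
  then (!h || s || !u || !v) forces v = False.
  then (b || v) forces b = True.
All clauses satisfied.

p: True, h: True, b: True, n: True, u: True, s: False, v: False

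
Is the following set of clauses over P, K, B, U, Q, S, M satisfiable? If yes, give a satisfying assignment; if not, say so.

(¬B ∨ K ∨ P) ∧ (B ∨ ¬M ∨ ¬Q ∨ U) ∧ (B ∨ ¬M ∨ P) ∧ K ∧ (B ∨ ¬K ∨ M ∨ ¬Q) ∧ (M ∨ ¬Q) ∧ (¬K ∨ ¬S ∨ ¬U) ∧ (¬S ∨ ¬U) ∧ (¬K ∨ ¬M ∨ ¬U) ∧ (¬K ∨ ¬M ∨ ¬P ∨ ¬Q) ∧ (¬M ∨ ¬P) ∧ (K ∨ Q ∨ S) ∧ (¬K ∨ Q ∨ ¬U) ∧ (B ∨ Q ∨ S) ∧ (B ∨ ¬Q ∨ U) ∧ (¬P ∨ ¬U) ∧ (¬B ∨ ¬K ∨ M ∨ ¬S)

Unit clause (K) forces K = True.
Set P = False.
Set B = False.
  then (B ∨ ¬M ∨ P) forces M = False.
  then (B ∨ ¬K ∨ M ∨ ¬Q) forces Q = False.
  then (¬K ∨ Q ∨ ¬U) forces U = False.
  then (B ∨ Q ∨ S) forces S = True.
All clauses satisfied.

P: False, K: True, B: False, U: False, Q: False, S: True, M: False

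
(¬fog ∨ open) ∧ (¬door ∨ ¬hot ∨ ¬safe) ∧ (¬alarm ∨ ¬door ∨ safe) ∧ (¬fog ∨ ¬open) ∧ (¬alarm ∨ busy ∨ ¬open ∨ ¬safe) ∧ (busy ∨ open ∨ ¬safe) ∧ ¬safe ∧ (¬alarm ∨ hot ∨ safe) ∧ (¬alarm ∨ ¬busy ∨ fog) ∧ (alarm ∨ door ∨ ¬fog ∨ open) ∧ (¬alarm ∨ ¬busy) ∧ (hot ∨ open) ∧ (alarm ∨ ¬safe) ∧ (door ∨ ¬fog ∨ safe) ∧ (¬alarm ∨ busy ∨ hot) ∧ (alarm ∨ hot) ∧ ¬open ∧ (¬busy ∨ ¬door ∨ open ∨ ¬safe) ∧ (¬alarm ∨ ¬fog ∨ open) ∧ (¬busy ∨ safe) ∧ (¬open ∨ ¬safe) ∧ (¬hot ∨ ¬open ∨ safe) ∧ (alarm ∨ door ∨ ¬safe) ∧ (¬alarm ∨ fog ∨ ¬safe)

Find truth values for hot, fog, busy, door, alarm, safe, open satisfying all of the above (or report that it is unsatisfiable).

Unit clause (¬safe) forces safe = False.
Unit clause (¬open) forces open = False.
In (¬busy ∨ safe) only ¬busy is left, so busy = False.
In (¬fog ∨ open) only ¬fog is left, so fog = False.
In (hot ∨ open) only hot is left, so hot = True.
Set door = False.
Set alarm = False.
All clauses satisfied.

hot=T, fog=F, busy=F, door=F, alarm=F, safe=F, open=F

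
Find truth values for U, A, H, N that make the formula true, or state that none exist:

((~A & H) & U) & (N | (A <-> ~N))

U = True, A = False, H = True, N = True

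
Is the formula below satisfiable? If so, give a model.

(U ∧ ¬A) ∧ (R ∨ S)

R=F, S=T, A=F, U=T

  U ∧ ¬A = True
    ¬A = True
  R ∨ S = True
Both conjuncts True, so the formula holds.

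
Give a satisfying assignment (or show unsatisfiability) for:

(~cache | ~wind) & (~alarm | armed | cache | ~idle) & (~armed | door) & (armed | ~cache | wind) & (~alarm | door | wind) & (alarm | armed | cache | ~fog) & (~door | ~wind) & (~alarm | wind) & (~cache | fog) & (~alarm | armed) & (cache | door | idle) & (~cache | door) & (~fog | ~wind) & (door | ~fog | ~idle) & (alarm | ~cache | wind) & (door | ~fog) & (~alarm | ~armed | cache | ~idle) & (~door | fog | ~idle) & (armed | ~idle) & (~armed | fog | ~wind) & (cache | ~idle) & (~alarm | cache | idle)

Set door = True.
  then (~door | ~wind) forces wind = False.
  then (~alarm | wind) forces alarm = False.
  then (alarm | ~cache | wind) forces cache = False.
  then (cache | ~idle) forces idle = False.
Set armed = True.
Set fog = False.
All clauses satisfied.

door = True, idle = False, wind = False, armed = True, alarm = False, fog = False, cache = False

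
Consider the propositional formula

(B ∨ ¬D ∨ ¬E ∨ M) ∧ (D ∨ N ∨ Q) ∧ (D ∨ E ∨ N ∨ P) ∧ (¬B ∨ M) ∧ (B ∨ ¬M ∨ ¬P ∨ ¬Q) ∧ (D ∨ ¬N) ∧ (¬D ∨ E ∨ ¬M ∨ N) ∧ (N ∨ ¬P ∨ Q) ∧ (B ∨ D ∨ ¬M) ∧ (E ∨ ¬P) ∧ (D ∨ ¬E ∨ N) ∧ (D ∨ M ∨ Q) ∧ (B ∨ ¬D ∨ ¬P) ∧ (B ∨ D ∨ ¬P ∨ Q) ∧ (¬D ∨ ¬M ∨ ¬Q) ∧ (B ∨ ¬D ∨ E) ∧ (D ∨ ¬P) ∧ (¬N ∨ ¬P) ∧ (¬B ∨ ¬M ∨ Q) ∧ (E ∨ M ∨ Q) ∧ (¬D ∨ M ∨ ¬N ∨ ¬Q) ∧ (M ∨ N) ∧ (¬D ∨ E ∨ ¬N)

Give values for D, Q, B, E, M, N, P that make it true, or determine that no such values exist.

D: True; Q: False; B: False; E: True; M: True; N: False; P: False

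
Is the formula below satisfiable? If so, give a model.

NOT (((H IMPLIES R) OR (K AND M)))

H = True, M = True, R = False, K = False

  NOT (((H IMPLIES R) OR (K AND M))) = True
    (H IMPLIES R) OR (K AND M) = False
      H IMPLIES R = False
      K AND M = False
The formula evaluates to True.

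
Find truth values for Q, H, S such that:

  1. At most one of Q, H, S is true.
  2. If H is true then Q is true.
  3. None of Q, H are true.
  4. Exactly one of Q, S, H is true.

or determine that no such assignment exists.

Q = False, H = False, S = True

  (1) {Q, H, S}: 1 true — at most one ✓
  (2) H=F ⇒ Q: vacuous ✓
  (3) {Q, H}: 0 true — none ✓
  (4) {Q, S, H}: 1 true — exactly one ✓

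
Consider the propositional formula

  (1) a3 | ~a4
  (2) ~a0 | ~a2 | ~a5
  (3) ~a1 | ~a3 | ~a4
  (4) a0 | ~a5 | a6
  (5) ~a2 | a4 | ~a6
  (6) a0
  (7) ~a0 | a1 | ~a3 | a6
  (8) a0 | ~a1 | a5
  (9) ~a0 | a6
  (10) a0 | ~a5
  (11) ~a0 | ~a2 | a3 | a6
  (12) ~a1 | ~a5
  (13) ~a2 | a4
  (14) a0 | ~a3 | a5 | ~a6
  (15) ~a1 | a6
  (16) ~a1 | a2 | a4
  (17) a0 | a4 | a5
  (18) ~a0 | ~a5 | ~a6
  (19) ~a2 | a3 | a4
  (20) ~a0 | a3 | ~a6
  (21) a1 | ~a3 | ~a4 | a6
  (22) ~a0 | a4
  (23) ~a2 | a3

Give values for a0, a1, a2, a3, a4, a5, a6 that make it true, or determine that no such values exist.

a0 = True, a1 = False, a2 = True, a3 = True, a4 = True, a5 = False, a6 = True

Unit clause (a0) forces a0 = True.
In (~a0 | a6) only a6 is left, so a6 = True.
In (~a0 | ~a5 | ~a6) only ~a5 is left, so a5 = False.
In (~a0 | a3 | ~a6) only a3 is left, so a3 = True.
In (~a0 | a4) only a4 is left, so a4 = True.
In (~a1 | ~a3 | ~a4) only ~a1 is left, so a1 = False.
Set a2 = True.
All clauses satisfied.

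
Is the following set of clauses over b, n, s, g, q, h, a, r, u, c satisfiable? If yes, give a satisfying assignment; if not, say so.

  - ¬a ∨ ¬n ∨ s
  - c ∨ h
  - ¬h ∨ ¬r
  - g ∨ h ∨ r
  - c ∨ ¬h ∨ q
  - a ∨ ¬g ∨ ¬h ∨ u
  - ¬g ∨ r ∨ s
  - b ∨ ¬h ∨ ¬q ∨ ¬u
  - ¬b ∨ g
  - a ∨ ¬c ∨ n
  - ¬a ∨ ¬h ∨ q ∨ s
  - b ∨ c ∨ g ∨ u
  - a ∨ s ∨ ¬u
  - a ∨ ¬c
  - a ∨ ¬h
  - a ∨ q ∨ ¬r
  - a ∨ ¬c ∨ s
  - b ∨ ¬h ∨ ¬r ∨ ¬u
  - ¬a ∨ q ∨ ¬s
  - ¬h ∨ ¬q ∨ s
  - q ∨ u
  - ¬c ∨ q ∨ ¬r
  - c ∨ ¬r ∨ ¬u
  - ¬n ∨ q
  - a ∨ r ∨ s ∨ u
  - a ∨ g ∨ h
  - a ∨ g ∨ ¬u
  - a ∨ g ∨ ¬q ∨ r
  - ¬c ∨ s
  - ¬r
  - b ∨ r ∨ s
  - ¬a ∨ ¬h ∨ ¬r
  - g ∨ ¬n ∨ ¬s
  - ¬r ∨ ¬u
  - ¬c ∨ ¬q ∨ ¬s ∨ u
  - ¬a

UNSATISFIABLE

Case a = True:
  Clause (¬a) is falsified — contradiction.
Case a = False:
  (a ∨ ¬c) forces c = False.
  (c ∨ h) forces h = True.
  Clause (a ∨ ¬h) is falsified — contradiction.
Both cases fail, so the formula is unsatisfiable.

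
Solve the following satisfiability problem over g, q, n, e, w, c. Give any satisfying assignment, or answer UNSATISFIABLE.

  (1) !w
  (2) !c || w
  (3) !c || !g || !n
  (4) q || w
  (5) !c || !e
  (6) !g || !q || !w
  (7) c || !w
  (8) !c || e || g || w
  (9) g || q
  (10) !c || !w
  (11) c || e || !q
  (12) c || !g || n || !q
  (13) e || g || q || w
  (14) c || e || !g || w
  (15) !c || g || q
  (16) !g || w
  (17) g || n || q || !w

g = False, q = True, n = True, e = True, w = False, c = False

Unit clause (!w) forces w = False.
In (!c || w) only !c is left, so c = False.
In (q || w) only q is left, so q = True.
In (c || e || !q) only e is left, so e = True.
In (!g || w) only !g is left, so g = False.
Set n = True.
All clauses satisfied.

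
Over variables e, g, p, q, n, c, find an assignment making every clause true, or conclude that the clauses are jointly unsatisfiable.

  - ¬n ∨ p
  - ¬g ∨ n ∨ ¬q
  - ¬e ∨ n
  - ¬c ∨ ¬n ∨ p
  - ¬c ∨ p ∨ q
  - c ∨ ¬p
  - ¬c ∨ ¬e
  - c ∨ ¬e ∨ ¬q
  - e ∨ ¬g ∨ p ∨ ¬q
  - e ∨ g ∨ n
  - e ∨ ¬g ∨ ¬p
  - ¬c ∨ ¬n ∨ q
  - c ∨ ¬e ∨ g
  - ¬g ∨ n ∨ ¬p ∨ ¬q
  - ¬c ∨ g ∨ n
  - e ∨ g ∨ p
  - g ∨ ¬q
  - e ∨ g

e: False, g: True, p: False, q: False, n: False, c: False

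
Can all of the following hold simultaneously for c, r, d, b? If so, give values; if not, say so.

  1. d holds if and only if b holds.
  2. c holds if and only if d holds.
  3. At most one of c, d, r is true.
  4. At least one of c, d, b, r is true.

c=F, r=T, d=F, b=F

  (1) d=F, b=F — same ✓
  (2) c=F, d=F — same ✓
  (3) {c, d, r}: 1 true — at most one ✓
  (4) {c, d, b, r}: 1 true — at least one ✓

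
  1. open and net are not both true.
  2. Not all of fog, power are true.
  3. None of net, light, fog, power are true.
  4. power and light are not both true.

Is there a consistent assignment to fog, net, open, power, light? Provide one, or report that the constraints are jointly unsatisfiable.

fog=F, net=F, open=F, power=F, light=F

  (1) open=F, net=F — not both ✓
  (2) {fog, power}: 0/2 true — not all ✓
  (3) {net, light, fog, power}: 0 true — none ✓
  (4) power=F, light=F — not both ✓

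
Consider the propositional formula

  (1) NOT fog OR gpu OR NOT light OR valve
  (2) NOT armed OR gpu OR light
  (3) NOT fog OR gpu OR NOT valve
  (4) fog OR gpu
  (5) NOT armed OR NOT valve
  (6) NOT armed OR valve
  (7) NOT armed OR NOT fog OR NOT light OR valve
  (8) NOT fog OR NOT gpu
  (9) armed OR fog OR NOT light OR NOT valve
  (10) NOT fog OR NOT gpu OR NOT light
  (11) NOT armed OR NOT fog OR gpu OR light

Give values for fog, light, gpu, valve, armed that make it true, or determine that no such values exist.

Set fog = False.
  then (fog OR gpu) forces gpu = True.
Set light = False.
Set valve = True.
  then (NOT armed OR NOT valve) forces armed = False.
All clauses satisfied.

fog: False, light: False, gpu: True, valve: True, armed: False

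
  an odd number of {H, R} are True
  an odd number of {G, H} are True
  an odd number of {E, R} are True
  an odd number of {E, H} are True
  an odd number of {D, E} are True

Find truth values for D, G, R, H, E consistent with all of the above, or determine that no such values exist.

The formula is unsatisfiable.

Adding constraints 1, 3, 4 mod 2: every variable appears an even number of times on the left, so the left side is 0.
But the right sides sum to 1 (mod 2). 0 ≠ 1 — the system is inconsistent.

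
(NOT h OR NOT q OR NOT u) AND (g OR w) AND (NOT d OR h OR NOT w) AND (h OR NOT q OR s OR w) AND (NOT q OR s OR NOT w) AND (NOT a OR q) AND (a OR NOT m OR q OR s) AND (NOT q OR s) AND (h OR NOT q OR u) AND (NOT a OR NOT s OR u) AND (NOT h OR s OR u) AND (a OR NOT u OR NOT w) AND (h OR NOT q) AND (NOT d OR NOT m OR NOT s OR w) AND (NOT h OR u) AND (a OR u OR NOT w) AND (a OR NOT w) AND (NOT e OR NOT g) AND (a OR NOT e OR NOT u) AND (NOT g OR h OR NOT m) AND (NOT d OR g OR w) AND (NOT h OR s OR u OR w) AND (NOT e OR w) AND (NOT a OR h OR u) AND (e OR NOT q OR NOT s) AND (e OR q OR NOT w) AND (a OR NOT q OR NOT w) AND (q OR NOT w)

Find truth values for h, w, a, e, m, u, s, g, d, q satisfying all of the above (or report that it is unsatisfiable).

h = True; w = False; a = False; e = False; m = False; u = True; s = True; g = True; d = False; q = False

Set h = True.
  then (NOT h OR u) forces u = True.
  then (NOT h OR NOT q OR NOT u) forces q = False.
  then (NOT a OR q) forces a = False.
  then (a OR NOT u OR NOT w) forces w = False.
  then (a OR NOT e OR NOT u) forces e = False.
  then (g OR w) forces g = True.
Set m = False.
Set s = True.
Set d = False.
All clauses satisfied.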